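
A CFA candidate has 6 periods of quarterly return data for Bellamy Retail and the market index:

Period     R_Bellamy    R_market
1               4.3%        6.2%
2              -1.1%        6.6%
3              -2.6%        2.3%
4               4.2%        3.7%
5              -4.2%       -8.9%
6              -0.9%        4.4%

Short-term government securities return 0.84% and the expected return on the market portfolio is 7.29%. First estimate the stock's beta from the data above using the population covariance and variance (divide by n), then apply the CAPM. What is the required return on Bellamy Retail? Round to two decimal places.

Mean R_i = (4.3 − 1.1 − 2.6 + 4.2 − 4.2 − 0.9) / 6 = -0.0500%
Mean R_m = (6.2 + 6.6 + 2.3 + 3.7 − 8.9 + 4.4) / 6 = 2.3833%
Σ(R_i − R̄_i)(R_m − R̄_m) = 63.0950  ⇒  Cov = 63.0950 / 6 = 10.5158
Σ(R_m − R̄_m)² = 165.4683  ⇒  Var(R_m) = 165.4683 / 6 = 27.5781
β = Cov / Var(R_m) = 10.5158 / 27.5781 = 0.3813
MRP = 7.29% − 0.84% = 6.45%
E(R) = R_f + β × MRP = 0.84% + 0.3813 × 6.45% = 3.30%

3.30%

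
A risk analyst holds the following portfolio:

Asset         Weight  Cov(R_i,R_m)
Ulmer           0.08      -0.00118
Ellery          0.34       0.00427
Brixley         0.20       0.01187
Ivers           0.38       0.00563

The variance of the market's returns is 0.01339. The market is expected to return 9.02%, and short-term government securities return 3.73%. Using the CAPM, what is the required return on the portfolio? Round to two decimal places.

6.05%

β_Ulmer = -0.00118 / 0.01339 = -0.0881
β_Ellery = 0.00427 / 0.01339 = 0.3189
β_Brixley = 0.01187 / 0.01339 = 0.8865
β_Ivers = 0.00563 / 0.01339 = 0.4205
β_P = Σ w_i β_i = 0.08×-0.0881 + 0.34×0.3189 + 0.20×0.8865 + 0.38×0.4205 = 0.4385
MRP = 9.02% − 3.73% = 5.29%
E(R_P) = R_f + β_P × MRP = 3.73% + 0.4385 × 5.29% = 6.05%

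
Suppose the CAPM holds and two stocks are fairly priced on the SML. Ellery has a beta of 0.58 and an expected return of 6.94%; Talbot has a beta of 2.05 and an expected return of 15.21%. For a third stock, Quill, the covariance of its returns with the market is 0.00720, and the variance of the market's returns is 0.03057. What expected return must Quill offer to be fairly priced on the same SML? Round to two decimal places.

5.00%

MRP = (15.21% − 6.94%) / (2.05 − 0.58) = 5.6259%
R_f = 6.94% − 0.58 × 5.6259% = 3.6770%
β_Quill = Cov / Var(R_m) = 0.00720 / 0.03057 = 0.2355
E(R_Quill) = R_f + β × MRP = 3.6770% + 0.2355 × 5.6259% = 5.00%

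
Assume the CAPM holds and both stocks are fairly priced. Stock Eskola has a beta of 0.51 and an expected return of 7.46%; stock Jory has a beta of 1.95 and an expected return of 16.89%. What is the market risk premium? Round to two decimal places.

6.55%

Both satisfy E(R) = R_f + β·MRP, so the slope of the SML is
MRP = (16.89% − 7.46%) / (1.95 − 0.51) = 9.43% / 1.44 = 6.5486%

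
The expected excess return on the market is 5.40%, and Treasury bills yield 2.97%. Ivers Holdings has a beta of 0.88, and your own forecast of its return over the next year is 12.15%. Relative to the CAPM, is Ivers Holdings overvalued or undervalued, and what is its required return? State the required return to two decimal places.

Undervalued; required return 7.72%

Required return = R_f + β·MRP = 2.97% + 0.88 × 5.40% = 7.72%
Forecast 12.15% > required 7.72% → the stock plots above the SML → undervalued.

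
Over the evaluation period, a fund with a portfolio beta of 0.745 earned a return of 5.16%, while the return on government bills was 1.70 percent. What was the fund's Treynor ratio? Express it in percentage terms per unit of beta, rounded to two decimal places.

Treynor = (R_P − R_f) / β_P = (5.16% − 1.70%) / 0.7450 = 3.46% / 0.7450 = 4.64%

4.64%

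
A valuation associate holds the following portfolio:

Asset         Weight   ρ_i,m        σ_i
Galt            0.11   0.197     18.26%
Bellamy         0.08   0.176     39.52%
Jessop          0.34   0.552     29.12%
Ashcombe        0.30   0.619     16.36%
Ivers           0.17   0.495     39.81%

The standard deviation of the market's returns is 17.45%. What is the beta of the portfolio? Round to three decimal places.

β_Galt = 0.197 × 18.26% / 17.45% = 0.2061
β_Bellamy = 0.176 × 39.52% / 17.45% = 0.3986
β_Jessop = 0.552 × 29.12% / 17.45% = 0.9212
β_Ashcombe = 0.619 × 16.36% / 17.45% = 0.5803
β_Ivers = 0.495 × 39.81% / 17.45% = 1.1293
β_P = Σ w_i β_i = 0.11×0.2061 + 0.08×0.3986 + 0.34×0.9212 + 0.30×0.5803 + 0.17×1.1293 = 0.7338

0.734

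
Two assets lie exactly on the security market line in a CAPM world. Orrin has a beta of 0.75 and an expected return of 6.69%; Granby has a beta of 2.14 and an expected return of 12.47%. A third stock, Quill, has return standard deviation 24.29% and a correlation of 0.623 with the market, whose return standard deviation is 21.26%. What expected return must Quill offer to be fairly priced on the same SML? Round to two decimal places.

6.53%

MRP = (12.47% − 6.69%) / (2.14 − 0.75) = 4.1583%
R_f = 6.69% − 0.75 × 4.1583% = 3.5713%
β_Quill = ρ·σ_i/σ_m = 0.623 × 24.29 / 21.26 = 0.7118
E(R_Quill) = R_f + β × MRP = 3.5713% + 0.7118 × 4.1583% = 6.53%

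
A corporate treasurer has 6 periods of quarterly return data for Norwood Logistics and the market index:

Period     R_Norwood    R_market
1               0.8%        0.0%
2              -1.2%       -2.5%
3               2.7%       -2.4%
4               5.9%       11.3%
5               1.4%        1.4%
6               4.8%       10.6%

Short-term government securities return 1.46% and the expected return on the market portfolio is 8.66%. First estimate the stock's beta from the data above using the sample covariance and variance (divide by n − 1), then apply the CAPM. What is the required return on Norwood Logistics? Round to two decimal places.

4.08%

Mean R_i = (0.8 − 1.2 + 2.7 + 5.9 + 1.4 + 4.8) / 6 = 2.4000%
Mean R_m = (0.0 − 2.5 − 2.4 + 11.3 + 1.4 + 10.6) / 6 = 3.0667%
Σ(R_i − R̄_i)(R_m − R̄_m) = 71.8700  ⇒  Cov = 71.8700 / 5 = 14.3740
Σ(R_m − R̄_m)² = 197.5933  ⇒  Var(R_m) = 197.5933 / 5 = 39.5187
β = Cov / Var(R_m) = 14.3740 / 39.5187 = 0.3637
MRP = 8.66% − 1.46% = 7.20%
E(R) = R_f + β × MRP = 1.46% + 0.3637 × 7.20% = 4.08%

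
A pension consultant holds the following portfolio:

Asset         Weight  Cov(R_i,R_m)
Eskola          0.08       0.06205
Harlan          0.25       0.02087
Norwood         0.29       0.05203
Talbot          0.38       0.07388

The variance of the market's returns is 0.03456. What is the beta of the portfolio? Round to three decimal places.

1.544

β_Eskola = 0.06205 / 0.03456 = 1.7954
β_Harlan = 0.02087 / 0.03456 = 0.6039
β_Norwood = 0.05203 / 0.03456 = 1.5055
β_Talbot = 0.07388 / 0.03456 = 2.1377
β_P = Σ w_i β_i = 0.08×1.7954 + 0.25×0.6039 + 0.29×1.5055 + 0.38×2.1377 = 1.5435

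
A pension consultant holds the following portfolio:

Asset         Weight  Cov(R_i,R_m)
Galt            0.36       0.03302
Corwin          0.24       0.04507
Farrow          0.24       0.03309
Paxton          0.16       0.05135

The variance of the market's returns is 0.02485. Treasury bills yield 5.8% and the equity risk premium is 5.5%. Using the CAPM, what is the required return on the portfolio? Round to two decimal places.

β_Galt = 0.03302 / 0.02485 = 1.3288
β_Corwin = 0.04507 / 0.02485 = 1.8137
β_Farrow = 0.03309 / 0.02485 = 1.3316
β_Paxton = 0.05135 / 0.02485 = 2.0664
β_P = Σ w_i β_i = 0.36×1.3288 + 0.24×1.8137 + 0.24×1.3316 + 0.16×2.0664 = 1.5639
E(R_P) = R_f + β_P × MRP = 5.8% + 1.5639 × 5.5% = 14.40%

14.40%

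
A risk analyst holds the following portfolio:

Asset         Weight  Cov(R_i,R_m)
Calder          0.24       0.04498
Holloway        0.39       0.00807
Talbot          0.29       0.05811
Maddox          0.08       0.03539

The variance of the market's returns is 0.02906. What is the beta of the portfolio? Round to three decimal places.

β_Calder = 0.04498 / 0.02906 = 1.5478
β_Holloway = 0.00807 / 0.02906 = 0.2777
β_Talbot = 0.05811 / 0.02906 = 1.9997
β_Maddox = 0.03539 / 0.02906 = 1.2178
β_P = Σ w_i β_i = 0.24×1.5478 + 0.39×0.2777 + 0.29×1.9997 + 0.08×1.2178 = 1.1571

1.157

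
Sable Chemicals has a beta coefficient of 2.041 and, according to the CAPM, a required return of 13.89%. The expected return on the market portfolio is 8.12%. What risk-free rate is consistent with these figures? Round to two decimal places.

E(R) = R_f + β(E(R_m) − R_f) = R_f(1 − β) + β·E(R_m)
13.89% = R_f × (1 − 2.041) + 2.041 × 8.12%
13.89% = R_f × -1.041 + 16.57292%
R_f = (13.89% − 16.57292%) / -1.041 = 2.58%

2.58%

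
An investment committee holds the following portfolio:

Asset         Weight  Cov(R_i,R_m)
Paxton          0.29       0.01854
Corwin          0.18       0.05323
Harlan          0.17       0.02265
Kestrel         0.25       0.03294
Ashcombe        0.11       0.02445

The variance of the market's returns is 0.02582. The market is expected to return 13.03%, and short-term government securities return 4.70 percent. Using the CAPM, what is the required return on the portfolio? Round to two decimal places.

β_Paxton = 0.01854 / 0.02582 = 0.7180
β_Corwin = 0.05323 / 0.02582 = 2.0616
β_Harlan = 0.02265 / 0.02582 = 0.8772
β_Kestrel = 0.03294 / 0.02582 = 1.2758
β_Ashcombe = 0.02445 / 0.02582 = 0.9469
β_P = Σ w_i β_i = 0.29×0.7180 + 0.18×2.0616 + 0.17×0.8772 + 0.25×1.2758 + 0.11×0.9469 = 1.1515
MRP = 13.03% − 4.70% = 8.33%
E(R_P) = R_f + β_P × MRP = 4.70% + 1.1515 × 8.33% = 14.29%

14.29%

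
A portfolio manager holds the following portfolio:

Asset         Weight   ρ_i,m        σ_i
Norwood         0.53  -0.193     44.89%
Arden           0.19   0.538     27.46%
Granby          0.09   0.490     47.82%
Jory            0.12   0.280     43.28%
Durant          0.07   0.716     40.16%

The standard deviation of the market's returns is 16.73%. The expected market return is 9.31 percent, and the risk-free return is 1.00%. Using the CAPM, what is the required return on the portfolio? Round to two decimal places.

2.88%

β_Norwood = -0.193 × 44.89% / 16.73% = -0.5179
β_Arden = 0.538 × 27.46% / 16.73% = 0.8831
β_Granby = 0.490 × 47.82% / 16.73% = 1.4006
β_Jory = 0.280 × 43.28% / 16.73% = 0.7244
β_Durant = 0.716 × 40.16% / 16.73% = 1.7187
β_P = Σ w_i β_i = 0.53×-0.5179 + 0.19×0.8831 + 0.09×1.4006 + 0.12×0.7244 + 0.07×1.7187 = 0.2266
MRP = 9.31% − 1.00% = 8.31%
E(R_P) = R_f + β_P × MRP = 1.00% + 0.2266 × 8.31% = 2.88%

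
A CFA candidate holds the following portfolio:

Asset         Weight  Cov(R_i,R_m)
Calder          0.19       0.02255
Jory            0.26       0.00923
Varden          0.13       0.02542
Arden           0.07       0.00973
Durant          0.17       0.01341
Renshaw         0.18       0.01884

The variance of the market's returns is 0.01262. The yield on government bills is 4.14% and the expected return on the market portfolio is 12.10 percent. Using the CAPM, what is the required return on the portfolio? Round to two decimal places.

β_Calder = 0.02255 / 0.01262 = 1.7868
β_Jory = 0.00923 / 0.01262 = 0.7314
β_Varden = 0.02542 / 0.01262 = 2.0143
β_Arden = 0.00973 / 0.01262 = 0.7710
β_Durant = 0.01341 / 0.01262 = 1.0626
β_Renshaw = 0.01884 / 0.01262 = 1.4929
β_P = Σ w_i β_i = 0.19×1.7868 + 0.26×0.7314 + 0.13×2.0143 + 0.07×0.7710 + 0.17×1.0626 + 0.18×1.4929 = 1.2948
MRP = 12.10% − 4.14% = 7.96%
E(R_P) = R_f + β_P × MRP = 4.14% + 1.2948 × 7.96% = 14.45%

14.45%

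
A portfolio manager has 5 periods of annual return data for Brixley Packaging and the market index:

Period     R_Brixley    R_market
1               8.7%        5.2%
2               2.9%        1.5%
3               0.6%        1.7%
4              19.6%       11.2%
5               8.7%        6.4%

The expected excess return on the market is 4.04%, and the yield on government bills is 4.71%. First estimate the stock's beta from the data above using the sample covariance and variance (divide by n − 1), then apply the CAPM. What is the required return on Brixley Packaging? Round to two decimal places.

12.05%

Mean R_i = (8.7 + 2.9 + 0.6 + 19.6 + 8.7) / 5 = 8.1000%
Mean R_m = (5.2 + 1.5 + 1.7 + 11.2 + 6.4) / 5 = 5.2000%
Σ(R_i − R̄_i)(R_m − R̄_m) = 115.2100  ⇒  Cov = 115.2100 / 4 = 28.8025
Σ(R_m − R̄_m)² = 63.3800  ⇒  Var(R_m) = 63.3800 / 4 = 15.8450
β = Cov / Var(R_m) = 28.8025 / 15.8450 = 1.8178
E(R) = R_f + β × MRP = 4.71% + 1.8178 × 4.04% = 12.05%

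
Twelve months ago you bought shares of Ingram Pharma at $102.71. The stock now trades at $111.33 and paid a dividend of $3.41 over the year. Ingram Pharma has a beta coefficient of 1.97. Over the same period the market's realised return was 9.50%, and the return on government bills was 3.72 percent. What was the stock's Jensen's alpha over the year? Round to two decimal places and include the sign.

-3.39%

Realised HPR = (P1 + D1 − P0) / P0 = (111.33 + 3.41 − 102.71) / 102.71 = 12.03 / 102.71 = 11.7126%
MRP = 9.50% − 3.72% = 5.78%
CAPM required = R_f + β·MRP = 3.72% + 1.97 × 5.78% = 15.1066%
α = realised − required = 11.7126% − 15.1066% = -3.39%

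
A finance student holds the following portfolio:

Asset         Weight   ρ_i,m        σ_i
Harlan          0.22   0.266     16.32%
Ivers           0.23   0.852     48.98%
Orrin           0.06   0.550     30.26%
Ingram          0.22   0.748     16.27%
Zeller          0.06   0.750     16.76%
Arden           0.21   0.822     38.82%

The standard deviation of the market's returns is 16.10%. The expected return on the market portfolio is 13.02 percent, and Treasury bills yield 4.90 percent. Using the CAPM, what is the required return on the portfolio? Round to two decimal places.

β_Harlan = 0.266 × 16.32% / 16.10% = 0.2696
β_Ivers = 0.852 × 48.98% / 16.10% = 2.5920
β_Orrin = 0.550 × 30.26% / 16.10% = 1.0337
β_Ingram = 0.748 × 16.27% / 16.10% = 0.7559
β_Zeller = 0.750 × 16.76% / 16.10% = 0.7807
β_Arden = 0.822 × 38.82% / 16.10% = 1.9820
β_P = Σ w_i β_i = 0.22×0.2696 + 0.23×2.5920 + 0.06×1.0337 + 0.22×0.7559 + 0.06×0.7807 + 0.21×1.9820 = 1.3469
MRP = 13.02% − 4.90% = 8.12%
E(R_P) = R_f + β_P × MRP = 4.90% + 1.3469 × 8.12% = 15.84%

15.84%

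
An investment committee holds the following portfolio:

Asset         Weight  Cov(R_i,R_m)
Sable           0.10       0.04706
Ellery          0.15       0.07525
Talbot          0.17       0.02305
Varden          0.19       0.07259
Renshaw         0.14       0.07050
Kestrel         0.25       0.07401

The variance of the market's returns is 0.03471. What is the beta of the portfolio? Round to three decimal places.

1.788

β_Sable = 0.04706 / 0.03471 = 1.3558
β_Ellery = 0.07525 / 0.03471 = 2.1680
β_Talbot = 0.02305 / 0.03471 = 0.6641
β_Varden = 0.07259 / 0.03471 = 2.0913
β_Renshaw = 0.07050 / 0.03471 = 2.0311
β_Kestrel = 0.07401 / 0.03471 = 2.1322
β_P = Σ w_i β_i = 0.10×1.3558 + 0.15×2.1680 + 0.17×0.6641 + 0.19×2.0913 + 0.14×2.0311 + 0.25×2.1322 = 1.7884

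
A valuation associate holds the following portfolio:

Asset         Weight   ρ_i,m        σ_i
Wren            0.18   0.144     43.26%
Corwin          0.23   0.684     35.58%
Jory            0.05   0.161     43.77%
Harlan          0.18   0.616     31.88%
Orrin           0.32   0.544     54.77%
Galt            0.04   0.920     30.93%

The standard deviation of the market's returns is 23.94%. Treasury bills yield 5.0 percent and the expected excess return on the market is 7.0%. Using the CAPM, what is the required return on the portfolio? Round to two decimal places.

β_Wren = 0.144 × 43.26% / 23.94% = 0.2602
β_Corwin = 0.684 × 35.58% / 23.94% = 1.0166
β_Jory = 0.161 × 43.77% / 23.94% = 0.2944
β_Harlan = 0.616 × 31.88% / 23.94% = 0.8203
β_Orrin = 0.544 × 54.77% / 23.94% = 1.2446
β_Galt = 0.920 × 30.93% / 23.94% = 1.1886
β_P = Σ w_i β_i = 0.18×0.2602 + 0.23×1.0166 + 0.05×0.2944 + 0.18×0.8203 + 0.32×1.2446 + 0.04×1.1886 = 0.8888
E(R_P) = R_f + β_P × MRP = 5.0% + 0.8888 × 7.0% = 11.22%

11.22%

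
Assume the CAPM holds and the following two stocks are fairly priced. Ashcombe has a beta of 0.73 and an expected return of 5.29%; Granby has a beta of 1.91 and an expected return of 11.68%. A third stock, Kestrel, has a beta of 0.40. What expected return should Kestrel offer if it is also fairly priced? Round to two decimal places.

MRP (SML slope) = (11.68% − 5.29%) / (1.91 − 0.73) = 6.39% / 1.18 = 5.4153%
R_f (intercept) = 5.29% − 0.73 × 5.4153% = 1.3368%
E(R_Kestrel) = R_f + β × MRP = 1.3368% + 0.40 × 5.4153% = 3.50%

3.50%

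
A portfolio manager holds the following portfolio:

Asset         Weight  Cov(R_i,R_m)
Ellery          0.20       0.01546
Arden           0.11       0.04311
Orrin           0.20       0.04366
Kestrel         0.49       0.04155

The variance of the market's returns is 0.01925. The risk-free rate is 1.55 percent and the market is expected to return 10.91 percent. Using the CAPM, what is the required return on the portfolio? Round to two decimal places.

19.50%

β_Ellery = 0.01546 / 0.01925 = 0.8031
β_Arden = 0.04311 / 0.01925 = 2.2395
β_Orrin = 0.04366 / 0.01925 = 2.2681
β_Kestrel = 0.04155 / 0.01925 = 2.1584
β_P = Σ w_i β_i = 0.20×0.8031 + 0.11×2.2395 + 0.20×2.2681 + 0.49×2.1584 = 1.9182
MRP = 10.91% − 1.55% = 9.36%
E(R_P) = R_f + β_P × MRP = 1.55% + 1.9182 × 9.36% = 19.50%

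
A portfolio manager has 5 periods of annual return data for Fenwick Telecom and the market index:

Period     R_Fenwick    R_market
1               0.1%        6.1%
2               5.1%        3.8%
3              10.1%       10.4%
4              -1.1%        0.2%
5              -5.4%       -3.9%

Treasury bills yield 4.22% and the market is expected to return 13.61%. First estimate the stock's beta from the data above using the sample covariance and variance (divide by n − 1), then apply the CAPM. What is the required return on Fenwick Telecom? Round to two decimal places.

13.35%

Mean R_i = (0.1 + 5.1 + 10.1 − 1.1 − 5.4) / 5 = 1.7600%
Mean R_m = (6.1 + 3.8 + 10.4 + 0.2 − 3.9) / 5 = 3.3200%
Σ(R_i − R̄_i)(R_m − R̄_m) = 116.6540  ⇒  Cov = 116.6540 / 4 = 29.1635
Σ(R_m − R̄_m)² = 119.9480  ⇒  Var(R_m) = 119.9480 / 4 = 29.9870
β = Cov / Var(R_m) = 29.1635 / 29.9870 = 0.9725
MRP = 13.61% − 4.22% = 9.39%
E(R) = R_f + β × MRP = 4.22% + 0.9725 × 9.39% = 13.35%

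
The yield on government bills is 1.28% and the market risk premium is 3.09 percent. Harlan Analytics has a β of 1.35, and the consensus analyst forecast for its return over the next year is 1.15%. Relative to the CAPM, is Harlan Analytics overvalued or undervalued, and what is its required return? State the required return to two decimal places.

Required return = R_f + β·MRP = 1.28% + 1.35 × 3.09% = 5.45%
Forecast 1.15% < required 5.45% → the stock plots below the SML → overvalued.

Overvalued; required return 5.45%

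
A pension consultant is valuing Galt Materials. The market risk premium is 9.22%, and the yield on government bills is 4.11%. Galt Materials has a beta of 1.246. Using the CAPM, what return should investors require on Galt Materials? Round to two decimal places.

15.60%

E(R) = R_f + β × MRP = 4.11% + 1.246 × 9.22% = 15.60%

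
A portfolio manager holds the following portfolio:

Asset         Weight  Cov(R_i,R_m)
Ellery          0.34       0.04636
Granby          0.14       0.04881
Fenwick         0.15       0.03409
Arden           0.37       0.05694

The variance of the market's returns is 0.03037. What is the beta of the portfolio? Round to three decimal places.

β_Ellery = 0.04636 / 0.03037 = 1.5265
β_Granby = 0.04881 / 0.03037 = 1.6072
β_Fenwick = 0.03409 / 0.03037 = 1.1225
β_Arden = 0.05694 / 0.03037 = 1.8749
β_P = Σ w_i β_i = 0.34×1.5265 + 0.14×1.6072 + 0.15×1.1225 + 0.37×1.8749 = 1.6061

1.606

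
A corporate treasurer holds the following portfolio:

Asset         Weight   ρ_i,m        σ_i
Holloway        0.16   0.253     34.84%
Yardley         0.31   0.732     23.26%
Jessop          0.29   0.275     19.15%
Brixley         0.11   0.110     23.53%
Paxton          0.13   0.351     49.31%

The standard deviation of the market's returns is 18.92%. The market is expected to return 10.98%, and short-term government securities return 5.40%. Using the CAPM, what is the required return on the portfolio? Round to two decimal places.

8.57%

β_Holloway = 0.253 × 34.84% / 18.92% = 0.4659
β_Yardley = 0.732 × 23.26% / 18.92% = 0.8999
β_Jessop = 0.275 × 19.15% / 18.92% = 0.2783
β_Brixley = 0.110 × 23.53% / 18.92% = 0.1368
β_Paxton = 0.351 × 49.31% / 18.92% = 0.9148
β_P = Σ w_i β_i = 0.16×0.4659 + 0.31×0.8999 + 0.29×0.2783 + 0.11×0.1368 + 0.13×0.9148 = 0.5682
MRP = 10.98% − 5.40% = 5.58%
E(R_P) = R_f + β_P × MRP = 5.40% + 0.5682 × 5.58% = 8.57%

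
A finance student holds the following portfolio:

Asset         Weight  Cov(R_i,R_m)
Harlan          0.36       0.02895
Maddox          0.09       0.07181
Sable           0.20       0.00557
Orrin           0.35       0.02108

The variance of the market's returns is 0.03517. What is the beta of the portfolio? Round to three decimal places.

0.722

β_Harlan = 0.02895 / 0.03517 = 0.8231
β_Maddox = 0.07181 / 0.03517 = 2.0418
β_Sable = 0.00557 / 0.03517 = 0.1584
β_Orrin = 0.02108 / 0.03517 = 0.5994
β_P = Σ w_i β_i = 0.36×0.8231 + 0.09×2.0418 + 0.20×0.1584 + 0.35×0.5994 = 0.7215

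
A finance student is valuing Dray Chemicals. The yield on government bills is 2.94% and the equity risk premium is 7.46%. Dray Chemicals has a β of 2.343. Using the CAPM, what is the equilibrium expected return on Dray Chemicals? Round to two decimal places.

20.42%

E(R) = R_f + β × MRP = 2.94% + 2.343 × 7.46% = 20.42%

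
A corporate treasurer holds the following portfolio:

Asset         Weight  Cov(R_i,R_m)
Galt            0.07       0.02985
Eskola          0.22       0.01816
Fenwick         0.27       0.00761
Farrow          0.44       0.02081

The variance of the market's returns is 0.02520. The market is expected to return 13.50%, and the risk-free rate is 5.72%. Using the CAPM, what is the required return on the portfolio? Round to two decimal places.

β_Galt = 0.02985 / 0.02520 = 1.1845
β_Eskola = 0.01816 / 0.02520 = 0.7206
β_Fenwick = 0.00761 / 0.02520 = 0.3020
β_Farrow = 0.02081 / 0.02520 = 0.8258
β_P = Σ w_i β_i = 0.07×1.1845 + 0.22×0.7206 + 0.27×0.3020 + 0.44×0.8258 = 0.6863
MRP = 13.50% − 5.72% = 7.78%
E(R_P) = R_f + β_P × MRP = 5.72% + 0.6863 × 7.78% = 11.06%

11.06%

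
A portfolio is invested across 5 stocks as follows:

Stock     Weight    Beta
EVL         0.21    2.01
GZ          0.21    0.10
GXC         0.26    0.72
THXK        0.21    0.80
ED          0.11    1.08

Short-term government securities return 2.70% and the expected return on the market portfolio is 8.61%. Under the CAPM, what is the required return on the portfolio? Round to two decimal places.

β_P = Σ w_i β_i = 0.21×2.01 + 0.21×0.10 + 0.26×0.72 + 0.21×0.80 + 0.11×1.08 = 0.9171
MRP = 8.61% − 2.70% = 5.91%
E(R_P) = R_f + β_P × MRP = 2.70% + 0.9171 × 5.91% = 8.12%

8.12%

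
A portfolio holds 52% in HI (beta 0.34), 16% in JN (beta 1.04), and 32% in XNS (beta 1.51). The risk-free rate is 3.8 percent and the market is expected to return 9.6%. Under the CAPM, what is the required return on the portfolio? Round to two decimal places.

β_P = Σ w_i β_i = 0.52×0.34 + 0.16×1.04 + 0.32×1.51 = 0.8264
MRP = 9.6% − 3.8% = 5.80%
E(R_P) = R_f + β_P × MRP = 3.8% + 0.8264 × 5.8% = 8.59%

8.59%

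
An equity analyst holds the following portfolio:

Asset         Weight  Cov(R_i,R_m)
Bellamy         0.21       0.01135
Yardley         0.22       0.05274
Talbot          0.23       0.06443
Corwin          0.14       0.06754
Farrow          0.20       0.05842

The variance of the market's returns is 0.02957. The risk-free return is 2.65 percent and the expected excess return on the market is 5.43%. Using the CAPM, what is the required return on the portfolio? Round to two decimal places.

11.82%

β_Bellamy = 0.01135 / 0.02957 = 0.3838
β_Yardley = 0.05274 / 0.02957 = 1.7836
β_Talbot = 0.06443 / 0.02957 = 2.1789
β_Corwin = 0.06754 / 0.02957 = 2.2841
β_Farrow = 0.05842 / 0.02957 = 1.9757
β_P = Σ w_i β_i = 0.21×0.3838 + 0.22×1.7836 + 0.23×2.1789 + 0.14×2.2841 + 0.20×1.9757 = 1.6891
E(R_P) = R_f + β_P × MRP = 2.65% + 1.6891 × 5.43% = 11.82%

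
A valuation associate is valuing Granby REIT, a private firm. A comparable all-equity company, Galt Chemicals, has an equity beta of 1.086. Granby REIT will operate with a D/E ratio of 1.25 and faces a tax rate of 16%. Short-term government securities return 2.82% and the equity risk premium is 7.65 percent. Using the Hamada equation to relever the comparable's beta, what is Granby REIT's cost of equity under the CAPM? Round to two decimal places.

19.85%

β_L = β_U × [1 + (1 − t)(D/E)] = 1.086 × [1 + (1 − 0.16) × 1.25]
    = 1.086 × [1 + 0.84 × 1.25] = 1.086 × 2.0500 = 2.2263
E(R) = R_f + β_L × MRP = 2.82% + 2.2263 × 7.65% = 19.85%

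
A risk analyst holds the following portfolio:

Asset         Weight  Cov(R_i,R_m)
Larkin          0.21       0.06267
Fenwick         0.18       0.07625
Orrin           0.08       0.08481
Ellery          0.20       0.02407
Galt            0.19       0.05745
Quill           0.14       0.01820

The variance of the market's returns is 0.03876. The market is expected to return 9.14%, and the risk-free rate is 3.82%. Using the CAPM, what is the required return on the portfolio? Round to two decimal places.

10.95%

β_Larkin = 0.06267 / 0.03876 = 1.6169
β_Fenwick = 0.07625 / 0.03876 = 1.9672
β_Orrin = 0.08481 / 0.03876 = 2.1881
β_Ellery = 0.02407 / 0.03876 = 0.6210
β_Galt = 0.05745 / 0.03876 = 1.4822
β_Quill = 0.01820 / 0.03876 = 0.4696
β_P = Σ w_i β_i = 0.21×1.6169 + 0.18×1.9672 + 0.08×2.1881 + 0.20×0.6210 + 0.19×1.4822 + 0.14×0.4696 = 1.3403
MRP = 9.14% − 3.82% = 5.32%
E(R_P) = R_f + β_P × MRP = 3.82% + 1.3403 × 5.32% = 10.95%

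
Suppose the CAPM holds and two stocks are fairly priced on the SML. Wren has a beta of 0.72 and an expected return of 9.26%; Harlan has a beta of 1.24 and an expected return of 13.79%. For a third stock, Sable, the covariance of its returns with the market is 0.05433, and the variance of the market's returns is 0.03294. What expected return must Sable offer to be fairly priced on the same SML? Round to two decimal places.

MRP = (13.79% − 9.26%) / (1.24 − 0.72) = 8.7115%
R_f = 9.26% − 0.72 × 8.7115% = 2.9877%
β_Sable = Cov / Var(R_m) = 0.05433 / 0.03294 = 1.6494
E(R_Sable) = R_f + β × MRP = 2.9877% + 1.6494 × 8.7115% = 17.36%

17.36%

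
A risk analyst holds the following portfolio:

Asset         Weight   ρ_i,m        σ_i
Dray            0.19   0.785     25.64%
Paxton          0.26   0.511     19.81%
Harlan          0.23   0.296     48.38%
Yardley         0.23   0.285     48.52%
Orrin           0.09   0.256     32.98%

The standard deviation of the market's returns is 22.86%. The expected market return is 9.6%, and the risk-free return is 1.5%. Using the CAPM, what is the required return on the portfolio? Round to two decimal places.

β_Dray = 0.785 × 25.64% / 22.86% = 0.8805
β_Paxton = 0.511 × 19.81% / 22.86% = 0.4428
β_Harlan = 0.296 × 48.38% / 22.86% = 0.6264
β_Yardley = 0.285 × 48.52% / 22.86% = 0.6049
β_Orrin = 0.256 × 32.98% / 22.86% = 0.3693
β_P = Σ w_i β_i = 0.19×0.8805 + 0.26×0.4428 + 0.23×0.6264 + 0.23×0.6049 + 0.09×0.3693 = 0.5989
MRP = 9.6% − 1.5% = 8.10%
E(R_P) = R_f + β_P × MRP = 1.5% + 0.5989 × 8.1% = 6.35%

6.35%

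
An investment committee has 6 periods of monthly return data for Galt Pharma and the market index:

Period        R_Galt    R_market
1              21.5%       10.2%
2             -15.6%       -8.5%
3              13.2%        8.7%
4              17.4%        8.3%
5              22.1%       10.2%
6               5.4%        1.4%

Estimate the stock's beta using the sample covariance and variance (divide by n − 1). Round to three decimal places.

1.902

Mean R_i = (21.5 − 15.6 + 13.2 + 17.4 + 22.1 + 5.4) / 6 = 10.6667%
Mean R_m = (10.2 − 8.5 + 8.7 + 8.3 + 10.2 + 1.4) / 6 = 5.0500%
Σ(R_i − R̄_i)(R_m − R̄_m) = 520.9400  ⇒  Cov = 520.9400 / 5 = 104.1880
Σ(R_m − R̄_m)² = 273.8550  ⇒  Var(R_m) = 273.8550 / 5 = 54.7710
β = Cov / Var(R_m) = 104.1880 / 54.7710 = 1.9022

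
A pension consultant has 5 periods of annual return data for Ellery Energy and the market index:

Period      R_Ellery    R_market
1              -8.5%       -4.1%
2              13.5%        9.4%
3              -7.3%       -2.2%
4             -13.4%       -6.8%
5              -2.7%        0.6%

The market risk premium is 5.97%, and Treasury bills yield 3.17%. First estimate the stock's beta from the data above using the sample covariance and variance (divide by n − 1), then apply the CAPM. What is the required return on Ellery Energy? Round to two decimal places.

13.05%

Mean R_i = (-8.5 + 13.5 − 7.3 − 13.4 − 2.7) / 5 = -3.6800%
Mean R_m = (-4.1 + 9.4 − 2.2 − 6.8 + 0.6) / 5 = -0.6200%
Σ(R_i − R̄_i)(R_m − R̄_m) = 255.9020  ⇒  Cov = 255.9020 / 4 = 63.9755
Σ(R_m − R̄_m)² = 154.6880  ⇒  Var(R_m) = 154.6880 / 4 = 38.6720
β = Cov / Var(R_m) = 63.9755 / 38.6720 = 1.6543
E(R) = R_f + β × MRP = 3.17% + 1.6543 × 5.97% = 13.05%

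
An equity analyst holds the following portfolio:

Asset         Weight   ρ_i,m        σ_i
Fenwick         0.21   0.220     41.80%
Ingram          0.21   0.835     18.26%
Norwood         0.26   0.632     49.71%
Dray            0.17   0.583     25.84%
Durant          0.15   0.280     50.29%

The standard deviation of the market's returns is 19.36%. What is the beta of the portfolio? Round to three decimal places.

0.928

β_Fenwick = 0.220 × 41.80% / 19.36% = 0.4750
β_Ingram = 0.835 × 18.26% / 19.36% = 0.7876
β_Norwood = 0.632 × 49.71% / 19.36% = 1.6228
β_Dray = 0.583 × 25.84% / 19.36% = 0.7781
β_Durant = 0.280 × 50.29% / 19.36% = 0.7273
β_P = Σ w_i β_i = 0.21×0.4750 + 0.21×0.7876 + 0.26×1.6228 + 0.17×0.7781 + 0.15×0.7273 = 0.9284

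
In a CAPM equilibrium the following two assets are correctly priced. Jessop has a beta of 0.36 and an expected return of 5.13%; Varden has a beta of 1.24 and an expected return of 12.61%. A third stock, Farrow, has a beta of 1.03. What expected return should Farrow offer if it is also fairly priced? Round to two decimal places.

10.83%

MRP (SML slope) = (12.61% − 5.13%) / (1.24 − 0.36) = 7.48% / 0.88 = 8.5000%
R_f (intercept) = 5.13% − 0.36 × 8.5000% = 2.0700%
E(R_Farrow) = R_f + β × MRP = 2.0700% + 1.03 × 8.5000% = 10.83%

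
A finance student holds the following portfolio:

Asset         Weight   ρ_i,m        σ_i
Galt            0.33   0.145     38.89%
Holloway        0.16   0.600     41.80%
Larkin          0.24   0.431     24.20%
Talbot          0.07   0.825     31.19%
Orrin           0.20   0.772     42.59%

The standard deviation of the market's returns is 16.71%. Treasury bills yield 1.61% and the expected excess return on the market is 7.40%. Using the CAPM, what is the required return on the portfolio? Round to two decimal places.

β_Galt = 0.145 × 38.89% / 16.71% = 0.3375
β_Holloway = 0.600 × 41.80% / 16.71% = 1.5009
β_Larkin = 0.431 × 24.20% / 16.71% = 0.6242
β_Talbot = 0.825 × 31.19% / 16.71% = 1.5399
β_Orrin = 0.772 × 42.59% / 16.71% = 1.9677
β_P = Σ w_i β_i = 0.33×0.3375 + 0.16×1.5009 + 0.24×0.6242 + 0.07×1.5399 + 0.20×1.9677 = 1.0027
E(R_P) = R_f + β_P × MRP = 1.61% + 1.0027 × 7.40% = 9.03%

9.03%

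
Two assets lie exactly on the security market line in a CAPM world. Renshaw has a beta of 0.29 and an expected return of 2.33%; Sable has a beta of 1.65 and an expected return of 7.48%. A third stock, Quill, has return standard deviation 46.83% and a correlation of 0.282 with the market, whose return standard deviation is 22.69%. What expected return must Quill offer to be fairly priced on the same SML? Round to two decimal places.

MRP = (7.48% − 2.33%) / (1.65 − 0.29) = 3.7868%
R_f = 2.33% − 0.29 × 3.7868% = 1.2318%
β_Quill = ρ·σ_i/σ_m = 0.282 × 46.83 / 22.69 = 0.5820
E(R_Quill) = R_f + β × MRP = 1.2318% + 0.5820 × 3.7868% = 3.44%

3.44%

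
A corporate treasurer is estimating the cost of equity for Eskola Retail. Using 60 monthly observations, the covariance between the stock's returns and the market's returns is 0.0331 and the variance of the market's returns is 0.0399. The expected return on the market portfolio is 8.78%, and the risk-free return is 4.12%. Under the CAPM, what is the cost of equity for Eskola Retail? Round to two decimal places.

7.99%

β = Cov(R_i, R_m) / Var(R_m) = 0.0331 / 0.0399 = 0.8296
MRP = 8.78% − 4.12% = 4.66%
E(R) = R_f + β × MRP = 4.12% + 0.8296 × 4.66% = 7.99%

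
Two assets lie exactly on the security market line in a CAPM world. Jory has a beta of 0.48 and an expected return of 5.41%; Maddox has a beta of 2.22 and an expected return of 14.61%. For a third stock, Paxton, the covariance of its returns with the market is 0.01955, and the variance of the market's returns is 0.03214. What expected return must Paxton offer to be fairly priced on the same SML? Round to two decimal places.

6.09%

MRP = (14.61% − 5.41%) / (2.22 − 0.48) = 5.2874%
R_f = 5.41% − 0.48 × 5.2874% = 2.8720%
β_Paxton = Cov / Var(R_m) = 0.01955 / 0.03214 = 0.6083
E(R_Paxton) = R_f + β × MRP = 2.8720% + 0.6083 × 5.2874% = 6.09%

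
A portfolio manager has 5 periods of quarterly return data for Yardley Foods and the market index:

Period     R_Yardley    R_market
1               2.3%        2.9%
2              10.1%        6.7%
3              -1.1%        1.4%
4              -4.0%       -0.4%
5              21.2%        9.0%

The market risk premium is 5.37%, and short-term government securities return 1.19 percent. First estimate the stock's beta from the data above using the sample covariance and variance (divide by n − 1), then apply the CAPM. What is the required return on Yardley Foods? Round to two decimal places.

Mean R_i = (2.3 + 10.1 − 1.1 − 4.0 + 21.2) / 5 = 5.7000%
Mean R_m = (2.9 + 6.7 + 1.4 − 0.4 + 9.0) / 5 = 3.9200%
Σ(R_i − R̄_i)(R_m − R̄_m) = 153.4800  ⇒  Cov = 153.4800 / 4 = 38.3700
Σ(R_m − R̄_m)² = 59.5880  ⇒  Var(R_m) = 59.5880 / 4 = 14.8970
β = Cov / Var(R_m) = 38.3700 / 14.8970 = 2.5757
E(R) = R_f + β × MRP = 1.19% + 2.5757 × 5.37% = 15.02%

15.02%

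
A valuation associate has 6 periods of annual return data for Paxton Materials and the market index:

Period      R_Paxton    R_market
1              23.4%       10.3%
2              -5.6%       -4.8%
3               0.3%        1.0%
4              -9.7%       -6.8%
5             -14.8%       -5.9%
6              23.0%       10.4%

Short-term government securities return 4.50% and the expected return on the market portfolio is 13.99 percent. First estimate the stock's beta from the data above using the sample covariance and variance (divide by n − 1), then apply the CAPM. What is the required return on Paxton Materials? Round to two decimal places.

Mean R_i = (23.4 − 5.6 + 0.3 − 9.7 − 14.8 + 23.0) / 6 = 2.7667%
Mean R_m = (10.3 − 4.8 + 1.0 − 6.8 − 5.9 + 10.4) / 6 = 0.7000%
Σ(R_i − R̄_i)(R_m − R̄_m) = 649.0600  ⇒  Cov = 649.0600 / 5 = 129.8120
Σ(R_m − R̄_m)² = 316.4000  ⇒  Var(R_m) = 316.4000 / 5 = 63.2800
β = Cov / Var(R_m) = 129.8120 / 63.2800 = 2.0514
MRP = 13.99% − 4.50% = 9.49%
E(R) = R_f + β × MRP = 4.50% + 2.0514 × 9.49% = 23.97%

23.97%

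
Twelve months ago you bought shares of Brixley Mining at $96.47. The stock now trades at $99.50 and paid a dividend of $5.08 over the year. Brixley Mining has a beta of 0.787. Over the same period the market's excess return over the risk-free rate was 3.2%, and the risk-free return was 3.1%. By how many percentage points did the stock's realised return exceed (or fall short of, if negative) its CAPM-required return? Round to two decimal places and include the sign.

Realised HPR = (P1 + D1 − P0) / P0 = (99.50 + 5.08 − 96.47) / 96.47 = 8.11 / 96.47 = 8.4068%
CAPM required = R_f + β·MRP = 3.1% + 0.787 × 3.2% = 5.6184%
α = realised − required = 8.4068% − 5.6184% = +2.79%

+2.79%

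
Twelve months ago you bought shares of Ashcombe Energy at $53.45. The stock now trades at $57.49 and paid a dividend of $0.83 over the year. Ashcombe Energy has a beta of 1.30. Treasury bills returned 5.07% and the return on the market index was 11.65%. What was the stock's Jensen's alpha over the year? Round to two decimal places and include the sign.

Realised HPR = (P1 + D1 − P0) / P0 = (57.49 + 0.83 − 53.45) / 53.45 = 4.87 / 53.45 = 9.1113%
MRP = 11.65% − 5.07% = 6.58%
CAPM required = R_f + β·MRP = 5.07% + 1.30 × 6.58% = 13.6240%
α = realised − required = 9.1113% − 13.6240% = -4.51%

-4.51%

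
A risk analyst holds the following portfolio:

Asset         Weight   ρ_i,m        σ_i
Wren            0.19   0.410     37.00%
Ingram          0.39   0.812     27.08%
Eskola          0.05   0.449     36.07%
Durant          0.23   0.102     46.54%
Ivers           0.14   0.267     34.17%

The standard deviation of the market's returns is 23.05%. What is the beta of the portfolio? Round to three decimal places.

0.635

β_Wren = 0.410 × 37.00% / 23.05% = 0.6581
β_Ingram = 0.812 × 27.08% / 23.05% = 0.9540
β_Eskola = 0.449 × 36.07% / 23.05% = 0.7026
β_Durant = 0.102 × 46.54% / 23.05% = 0.2059
β_Ivers = 0.267 × 34.17% / 23.05% = 0.3958
β_P = Σ w_i β_i = 0.19×0.6581 + 0.39×0.9540 + 0.05×0.7026 + 0.23×0.2059 + 0.14×0.3958 = 0.6350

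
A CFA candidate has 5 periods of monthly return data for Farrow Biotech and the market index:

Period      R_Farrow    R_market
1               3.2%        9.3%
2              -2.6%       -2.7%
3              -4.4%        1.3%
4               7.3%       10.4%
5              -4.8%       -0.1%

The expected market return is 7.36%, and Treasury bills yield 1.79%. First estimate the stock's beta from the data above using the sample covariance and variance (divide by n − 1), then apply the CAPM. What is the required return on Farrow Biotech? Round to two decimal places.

Mean R_i = (3.2 − 2.6 − 4.4 + 7.3 − 4.8) / 5 = -0.2600%
Mean R_m = (9.3 − 2.7 + 1.3 + 10.4 − 0.1) / 5 = 3.6400%
Σ(R_i − R̄_i)(R_m − R̄_m) = 112.1920  ⇒  Cov = 112.1920 / 4 = 28.0480
Σ(R_m − R̄_m)² = 137.3920  ⇒  Var(R_m) = 137.3920 / 4 = 34.3480
β = Cov / Var(R_m) = 28.0480 / 34.3480 = 0.8166
MRP = 7.36% − 1.79% = 5.57%
E(R) = R_f + β × MRP = 1.79% + 0.8166 × 5.57% = 6.34%

6.34%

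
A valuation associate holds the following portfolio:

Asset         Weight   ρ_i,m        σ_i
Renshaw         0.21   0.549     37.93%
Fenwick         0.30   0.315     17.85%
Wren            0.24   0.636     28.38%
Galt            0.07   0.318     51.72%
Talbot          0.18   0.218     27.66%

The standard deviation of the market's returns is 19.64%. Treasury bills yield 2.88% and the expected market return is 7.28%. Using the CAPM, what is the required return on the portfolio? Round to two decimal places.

β_Renshaw = 0.549 × 37.93% / 19.64% = 1.0603
β_Fenwick = 0.315 × 17.85% / 19.64% = 0.2863
β_Wren = 0.636 × 28.38% / 19.64% = 0.9190
β_Galt = 0.318 × 51.72% / 19.64% = 0.8374
β_Talbot = 0.218 × 27.66% / 19.64% = 0.3070
β_P = Σ w_i β_i = 0.21×1.0603 + 0.30×0.2863 + 0.24×0.9190 + 0.07×0.8374 + 0.18×0.3070 = 0.6430
MRP = 7.28% − 2.88% = 4.40%
E(R_P) = R_f + β_P × MRP = 2.88% + 0.6430 × 4.40% = 5.71%

5.71%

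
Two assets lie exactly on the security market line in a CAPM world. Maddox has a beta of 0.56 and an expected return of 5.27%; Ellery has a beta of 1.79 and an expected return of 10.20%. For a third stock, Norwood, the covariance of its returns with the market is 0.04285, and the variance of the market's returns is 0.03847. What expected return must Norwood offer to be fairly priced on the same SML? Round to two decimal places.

MRP = (10.20% − 5.27%) / (1.79 − 0.56) = 4.0081%
R_f = 5.27% − 0.56 × 4.0081% = 3.0255%
β_Norwood = Cov / Var(R_m) = 0.04285 / 0.03847 = 1.1139
E(R_Norwood) = R_f + β × MRP = 3.0255% + 1.1139 × 4.0081% = 7.49%

7.49%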